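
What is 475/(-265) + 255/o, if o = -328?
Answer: -44675/17384 ≈ -2.5699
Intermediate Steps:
475/(-265) + 255/o = 475/(-265) + 255/(-328) = 475*(-1/265) + 255*(-1/328) = -95/53 - 255/328 = -44675/17384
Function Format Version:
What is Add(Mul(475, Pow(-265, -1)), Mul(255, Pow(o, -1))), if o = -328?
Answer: Rational(-44675, 17384) ≈ -2.5699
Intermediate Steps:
Add(Mul(475, Pow(-265, -1)), Mul(255, Pow(o, -1))) = Add(Mul(475, Pow(-265, -1)), Mul(255, Pow(-328, -1))) = Add(Mul(475, Rational(-1, 265)), Mul(255, Rational(-1, 328))) = Add(Rational(-95, 53), Rational(-255, 328)) = Rational(-44675, 17384)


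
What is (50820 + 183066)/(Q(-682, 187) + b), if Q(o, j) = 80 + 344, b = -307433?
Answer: -233886/307009 ≈ -0.76182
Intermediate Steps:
Q(o, j) = 424
(50820 + 183066)/(Q(-682, 187) + b) = (50820 + 183066)/(424 - 307433) = 233886/(-307009) = 233886*(-1/307009) = -233886/307009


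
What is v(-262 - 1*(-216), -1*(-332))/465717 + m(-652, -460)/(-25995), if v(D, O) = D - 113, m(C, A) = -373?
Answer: 56526412/4035437805 ≈ 0.014008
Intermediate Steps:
v(D, O) = -113 + D
v(-262 - 1*(-216), -1*(-332))/465717 + m(-652, -460)/(-25995) = (-113 + (-262 - 1*(-216)))/465717 - 373/(-25995) = (-113 + (-262 + 216))*(1/465717) - 373*(-1/25995) = (-113 - 46)*(1/465717) + 373/25995 = -159*1/465717 + 373/25995 = -53/155239 + 373/25995 = 56526412/4035437805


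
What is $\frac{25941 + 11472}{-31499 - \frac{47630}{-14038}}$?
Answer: $- \frac{29177983}{24563074} \approx -1.1879$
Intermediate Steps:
$\frac{25941 + 11472}{-31499 - \frac{47630}{-14038}} = \frac{37413}{-31499 - - \frac{23815}{7019}} = \frac{37413}{-31499 + \frac{23815}{7019}} = \frac{37413}{- \frac{221067666}{7019}} = 37413 \left(- \frac{7019}{221067666}\right) = - \frac{29177983}{24563074}$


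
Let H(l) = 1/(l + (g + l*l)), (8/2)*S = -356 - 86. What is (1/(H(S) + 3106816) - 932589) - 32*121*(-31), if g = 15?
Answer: -122333053727404777/150553196548 ≈ -8.1256e+5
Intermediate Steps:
S = -221/2 (S = (-356 - 86)/4 = (¼)*(-442) = -221/2 ≈ -110.50)
H(l) = 1/(15 + l + l²) (H(l) = 1/(l + (15 + l*l)) = 1/(l + (15 + l²)) = 1/(15 + l + l²))
(1/(H(S) + 3106816) - 932589) - 32*121*(-31) = (1/(1/(15 - 221/2 + (-221/2)²) + 3106816) - 932589) - 32*121*(-31) = (1/(1/(15 - 221/2 + 48841/4) + 3106816) - 932589) - 3872*(-31) = (1/(1/(48459/4) + 3106816) - 932589) + 120032 = (1/(4/48459 + 3106816) - 932589) + 120032 = (1/(150553196548/48459) - 932589) + 120032 = (48459/150553196548 - 932589) + 120032 = -140404255015454313/150553196548 + 120032 = -122333053727404777/150553196548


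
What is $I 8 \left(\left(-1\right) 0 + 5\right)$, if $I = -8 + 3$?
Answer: $-200$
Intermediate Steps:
$I = -5$
$I 8 \left(\left(-1\right) 0 + 5\right) = \left(-5\right) 8 \left(\left(-1\right) 0 + 5\right) = - 40 \left(0 + 5\right) = \left(-40\right) 5 = -200$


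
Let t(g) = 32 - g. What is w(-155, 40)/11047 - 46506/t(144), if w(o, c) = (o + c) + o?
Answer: 256860771/618632 ≈ 415.21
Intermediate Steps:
w(o, c) = c + 2*o (w(o, c) = (c + o) + o = c + 2*o)
w(-155, 40)/11047 - 46506/t(144) = (40 + 2*(-155))/11047 - 46506/(32 - 1*144) = (40 - 310)*(1/11047) - 46506/(32 - 144) = -270*1/11047 - 46506/(-112) = -270/11047 - 46506*(-1/112) = -270/11047 + 23253/56 = 256860771/618632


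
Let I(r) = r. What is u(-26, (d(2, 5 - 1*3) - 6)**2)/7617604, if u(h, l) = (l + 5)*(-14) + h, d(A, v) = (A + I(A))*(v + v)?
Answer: -374/1904401 ≈ -0.00019639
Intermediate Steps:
d(A, v) = 4*A*v (d(A, v) = (A + A)*(v + v) = (2*A)*(2*v) = 4*A*v)
u(h, l) = -70 + h - 14*l (u(h, l) = (5 + l)*(-14) + h = (-70 - 14*l) + h = -70 + h - 14*l)
u(-26, (d(2, 5 - 1*3) - 6)**2)/7617604 = (-70 - 26 - 14*(4*2*(5 - 1*3) - 6)**2)/7617604 = (-70 - 26 - 14*(4*2*(5 - 3) - 6)**2)*(1/7617604) = (-70 - 26 - 14*(4*2*2 - 6)**2)*(1/7617604) = (-70 - 26 - 14*(16 - 6)**2)*(1/7617604) = (-70 - 26 - 14*10**2)*(1/7617604) = (-70 - 26 - 14*100)*(1/7617604) = (-70 - 26 - 1400)*(1/7617604) = -1496*1/7617604 = -374/1904401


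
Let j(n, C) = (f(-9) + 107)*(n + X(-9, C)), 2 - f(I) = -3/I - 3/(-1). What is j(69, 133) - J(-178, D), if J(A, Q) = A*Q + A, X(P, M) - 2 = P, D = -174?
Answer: -72728/3 ≈ -24243.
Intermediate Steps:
X(P, M) = 2 + P
f(I) = -1 + 3/I (f(I) = 2 - (-3/I - 3/(-1)) = 2 - (-3/I - 3*(-1)) = 2 - (-3/I + 3) = 2 - (3 - 3/I) = 2 + (-3 + 3/I) = -1 + 3/I)
j(n, C) = -2219/3 + 317*n/3 (j(n, C) = ((3 - 1*(-9))/(-9) + 107)*(n + (2 - 9)) = (-(3 + 9)/9 + 107)*(n - 7) = (-1/9*12 + 107)*(-7 + n) = (-4/3 + 107)*(-7 + n) = 317*(-7 + n)/3 = -2219/3 + 317*n/3)
J(A, Q) = A + A*Q
j(69, 133) - J(-178, D) = (-2219/3 + (317/3)*69) - (-178)*(1 - 174) = (-2219/3 + 7291) - (-178)*(-173) = 19654/3 - 1*30794 = 19654/3 - 30794 = -72728/3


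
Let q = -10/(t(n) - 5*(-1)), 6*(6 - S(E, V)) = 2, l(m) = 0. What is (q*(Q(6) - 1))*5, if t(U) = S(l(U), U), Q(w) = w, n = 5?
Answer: -375/16 ≈ -23.438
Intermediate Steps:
S(E, V) = 17/3 (S(E, V) = 6 - ⅙*2 = 6 - ⅓ = 17/3)
t(U) = 17/3
q = -15/16 (q = -10/(17/3 - 5*(-1)) = -10/(17/3 + 5) = -10/32/3 = -10*3/32 = -15/16 ≈ -0.93750)
(q*(Q(6) - 1))*5 = -15*(6 - 1)/16*5 = -15/16*5*5 = -75/16*5 = -375/16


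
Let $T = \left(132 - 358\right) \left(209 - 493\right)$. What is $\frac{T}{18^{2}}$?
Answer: $\frac{16046}{81} \approx 198.1$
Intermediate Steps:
$T = 64184$ ($T = \left(-226\right) \left(-284\right) = 64184$)
$\frac{T}{18^{2}} = \frac{64184}{18^{2}} = \frac{64184}{324} = 64184 \cdot \frac{1}{324} = \frac{16046}{81}$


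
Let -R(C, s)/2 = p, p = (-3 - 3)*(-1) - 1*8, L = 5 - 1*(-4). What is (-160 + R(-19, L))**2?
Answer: 24336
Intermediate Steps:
L = 9 (L = 5 + 4 = 9)
p = -2 (p = -6*(-1) - 8 = 6 - 8 = -2)
R(C, s) = 4 (R(C, s) = -2*(-2) = 4)
(-160 + R(-19, L))**2 = (-160 + 4)**2 = (-156)**2 = 24336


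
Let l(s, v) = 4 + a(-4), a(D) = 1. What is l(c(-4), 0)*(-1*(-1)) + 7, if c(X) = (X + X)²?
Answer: 12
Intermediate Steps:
c(X) = 4*X² (c(X) = (2*X)² = 4*X²)
l(s, v) = 5 (l(s, v) = 4 + 1 = 5)
l(c(-4), 0)*(-1*(-1)) + 7 = 5*(-1*(-1)) + 7 = 5*1 + 7 = 5 + 7 = 12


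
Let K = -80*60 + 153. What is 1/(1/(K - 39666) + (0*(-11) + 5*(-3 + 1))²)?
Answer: 44313/4431299 ≈ 0.010000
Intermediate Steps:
K = -4647 (K = -4800 + 153 = -4647)
1/(1/(K - 39666) + (0*(-11) + 5*(-3 + 1))²) = 1/(1/(-4647 - 39666) + (0*(-11) + 5*(-3 + 1))²) = 1/(1/(-44313) + (0 + 5*(-2))²) = 1/(-1/44313 + (0 - 10)²) = 1/(-1/44313 + (-10)²) = 1/(-1/44313 + 100) = 1/(4431299/44313) = 44313/4431299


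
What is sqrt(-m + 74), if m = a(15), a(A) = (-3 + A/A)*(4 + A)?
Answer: 4*sqrt(7) ≈ 10.583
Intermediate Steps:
a(A) = -8 - 2*A (a(A) = (-3 + 1)*(4 + A) = -2*(4 + A) = -8 - 2*A)
m = -38 (m = -8 - 2*15 = -8 - 30 = -38)
sqrt(-m + 74) = sqrt(-1*(-38) + 74) = sqrt(38 + 74) = sqrt(112) = 4*sqrt(7)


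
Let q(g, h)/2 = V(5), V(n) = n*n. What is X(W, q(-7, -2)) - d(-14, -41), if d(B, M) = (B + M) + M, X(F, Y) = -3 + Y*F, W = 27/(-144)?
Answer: 669/8 ≈ 83.625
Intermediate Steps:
V(n) = n²
W = -3/16 (W = 27*(-1/144) = -3/16 ≈ -0.18750)
q(g, h) = 50 (q(g, h) = 2*5² = 2*25 = 50)
X(F, Y) = -3 + F*Y
d(B, M) = B + 2*M
X(W, q(-7, -2)) - d(-14, -41) = (-3 - 3/16*50) - (-14 + 2*(-41)) = (-3 - 75/8) - (-14 - 82) = -99/8 - 1*(-96) = -99/8 + 96 = 669/8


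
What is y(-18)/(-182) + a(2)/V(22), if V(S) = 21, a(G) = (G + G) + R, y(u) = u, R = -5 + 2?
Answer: 40/273 ≈ 0.14652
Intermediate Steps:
R = -3
a(G) = -3 + 2*G (a(G) = (G + G) - 3 = 2*G - 3 = -3 + 2*G)
y(-18)/(-182) + a(2)/V(22) = -18/(-182) + (-3 + 2*2)/21 = -18*(-1/182) + (-3 + 4)*(1/21) = 9/91 + 1*(1/21) = 9/91 + 1/21 = 40/273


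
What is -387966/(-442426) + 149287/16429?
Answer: 36211171838/3634308377 ≈ 9.9637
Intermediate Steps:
-387966/(-442426) + 149287/16429 = -387966*(-1/442426) + 149287*(1/16429) = 193983/221213 + 149287/16429 = 36211171838/3634308377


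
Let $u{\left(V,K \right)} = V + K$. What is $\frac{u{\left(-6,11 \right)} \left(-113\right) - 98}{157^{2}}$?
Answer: $- \frac{663}{24649} \approx -0.026898$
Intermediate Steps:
$u{\left(V,K \right)} = K + V$
$\frac{u{\left(-6,11 \right)} \left(-113\right) - 98}{157^{2}} = \frac{\left(11 - 6\right) \left(-113\right) - 98}{157^{2}} = \frac{5 \left(-113\right) - 98}{24649} = \left(-565 - 98\right) \frac{1}{24649} = \left(-663\right) \frac{1}{24649} = - \frac{663}{24649}$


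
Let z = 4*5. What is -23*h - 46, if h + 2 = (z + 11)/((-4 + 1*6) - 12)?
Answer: 713/10 ≈ 71.300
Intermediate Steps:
z = 20
h = -51/10 (h = -2 + (20 + 11)/((-4 + 1*6) - 12) = -2 + 31/((-4 + 6) - 12) = -2 + 31/(2 - 12) = -2 + 31/(-10) = -2 + 31*(-⅒) = -2 - 31/10 = -51/10 ≈ -5.1000)
-23*h - 46 = -23*(-51/10) - 46 = 1173/10 - 46 = 713/10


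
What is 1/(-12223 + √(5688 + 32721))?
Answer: -12223/149363320 - √38409/149363320 ≈ -8.3146e-5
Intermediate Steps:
1/(-12223 + √(5688 + 32721)) = 1/(-12223 + √38409)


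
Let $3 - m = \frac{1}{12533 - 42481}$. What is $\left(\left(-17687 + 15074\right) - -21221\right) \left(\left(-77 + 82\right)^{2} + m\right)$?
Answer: $\frac{3900911340}{7487} \approx 5.2102 \cdot 10^{5}$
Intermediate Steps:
$m = \frac{89845}{29948}$ ($m = 3 - \frac{1}{12533 - 42481} = 3 - \frac{1}{-29948} = 3 - - \frac{1}{29948} = 3 + \frac{1}{29948} = \frac{89845}{29948} \approx 3.0$)
$\left(\left(-17687 + 15074\right) - -21221\right) \left(\left(-77 + 82\right)^{2} + m\right) = \left(\left(-17687 + 15074\right) - -21221\right) \left(\left(-77 + 82\right)^{2} + \frac{89845}{29948}\right) = \left(-2613 + 21221\right) \left(5^{2} + \frac{89845}{29948}\right) = 18608 \left(25 + \frac{89845}{29948}\right) = 18608 \cdot \frac{838545}{29948} = \frac{3900911340}{7487}$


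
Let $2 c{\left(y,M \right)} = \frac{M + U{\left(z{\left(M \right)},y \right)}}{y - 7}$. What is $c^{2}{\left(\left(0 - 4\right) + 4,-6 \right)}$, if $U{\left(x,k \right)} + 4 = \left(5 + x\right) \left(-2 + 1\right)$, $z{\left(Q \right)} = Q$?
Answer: $\frac{81}{196} \approx 0.41327$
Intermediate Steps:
$U{\left(x,k \right)} = -9 - x$ ($U{\left(x,k \right)} = -4 + \left(5 + x\right) \left(-2 + 1\right) = -4 + \left(5 + x\right) \left(-1\right) = -4 - \left(5 + x\right) = -9 - x$)
$c{\left(y,M \right)} = - \frac{9}{2 \left(-7 + y\right)}$ ($c{\left(y,M \right)} = \frac{\left(M - \left(9 + M\right)\right) \frac{1}{y - 7}}{2} = \frac{\left(-9\right) \frac{1}{-7 + y}}{2} = - \frac{9}{2 \left(-7 + y\right)}$)
$c^{2}{\left(\left(0 - 4\right) + 4,-6 \right)} = \left(- \frac{9}{-14 + 2 \left(\left(0 - 4\right) + 4\right)}\right)^{2} = \left(- \frac{9}{-14 + 2 \left(-4 + 4\right)}\right)^{2} = \left(- \frac{9}{-14 + 2 \cdot 0}\right)^{2} = \left(- \frac{9}{-14 + 0}\right)^{2} = \left(- \frac{9}{-14}\right)^{2} = \left(\left(-9\right) \left(- \frac{1}{14}\right)\right)^{2} = \left(\frac{9}{14}\right)^{2} = \frac{81}{196}$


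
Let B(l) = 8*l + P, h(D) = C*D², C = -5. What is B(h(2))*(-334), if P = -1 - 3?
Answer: 54776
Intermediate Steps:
P = -4
h(D) = -5*D²
B(l) = -4 + 8*l (B(l) = 8*l - 4 = -4 + 8*l)
B(h(2))*(-334) = (-4 + 8*(-5*2²))*(-334) = (-4 + 8*(-5*4))*(-334) = (-4 + 8*(-20))*(-334) = (-4 - 160)*(-334) = -164*(-334) = 54776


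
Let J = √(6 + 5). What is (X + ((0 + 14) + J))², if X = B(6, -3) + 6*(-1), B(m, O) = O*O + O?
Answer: (14 + √11)² ≈ 299.87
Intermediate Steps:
J = √11 ≈ 3.3166
B(m, O) = O + O² (B(m, O) = O² + O = O + O²)
X = 0 (X = -3*(1 - 3) + 6*(-1) = -3*(-2) - 6 = 6 - 6 = 0)
(X + ((0 + 14) + J))² = (0 + ((0 + 14) + √11))² = (0 + (14 + √11))² = (14 + √11)²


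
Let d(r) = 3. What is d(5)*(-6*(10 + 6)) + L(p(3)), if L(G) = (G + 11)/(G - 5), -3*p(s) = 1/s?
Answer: -6673/23 ≈ -290.13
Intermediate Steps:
p(s) = -1/(3*s)
L(G) = (11 + G)/(-5 + G)
d(5)*(-6*(10 + 6)) + L(p(3)) = 3*(-6*(10 + 6)) + (11 - ⅓/3)/(-5 - ⅓/3) = 3*(-6*16) + (11 - ⅓*⅓)/(-5 - ⅓*⅓) = 3*(-96) + (11 - ⅑)/(-5 - ⅑) = -288 + (98/9)/(-46/9) = -288 - 9/46*98/9 = -288 - 49/23 = -6673/23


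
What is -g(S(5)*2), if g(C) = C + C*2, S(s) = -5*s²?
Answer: 750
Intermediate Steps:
g(C) = 3*C (g(C) = C + 2*C = 3*C)
-g(S(5)*2) = -3*-5*5²*2 = -3*-5*25*2 = -3*(-125*2) = -3*(-250) = -1*(-750) = 750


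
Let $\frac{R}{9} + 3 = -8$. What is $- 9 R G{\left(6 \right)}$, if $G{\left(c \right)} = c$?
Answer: $5346$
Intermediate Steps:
$R = -99$ ($R = -27 + 9 \left(-8\right) = -27 - 72 = -99$)
$- 9 R G{\left(6 \right)} = \left(-9\right) \left(-99\right) 6 = 891 \cdot 6 = 5346$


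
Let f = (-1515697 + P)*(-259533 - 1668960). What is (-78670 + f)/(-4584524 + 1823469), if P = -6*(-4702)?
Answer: -573720866287/552211 ≈ -1.0390e+6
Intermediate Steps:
P = 28212
f = 2868604410105 (f = (-1515697 + 28212)*(-259533 - 1668960) = -1487485*(-1928493) = 2868604410105)
(-78670 + f)/(-4584524 + 1823469) = (-78670 + 2868604410105)/(-4584524 + 1823469) = 2868604331435/(-2761055) = 2868604331435*(-1/2761055) = -573720866287/552211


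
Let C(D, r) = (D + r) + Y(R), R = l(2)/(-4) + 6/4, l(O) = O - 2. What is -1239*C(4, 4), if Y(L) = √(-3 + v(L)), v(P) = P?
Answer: -9912 - 1239*I*√6/2 ≈ -9912.0 - 1517.5*I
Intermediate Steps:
l(O) = -2 + O
R = 3/2 (R = (-2 + 2)/(-4) + 6/4 = 0*(-¼) + 6*(¼) = 0 + 3/2 = 3/2 ≈ 1.5000)
Y(L) = √(-3 + L)
C(D, r) = D + r + I*√6/2 (C(D, r) = (D + r) + √(-3 + 3/2) = (D + r) + √(-3/2) = (D + r) + I*√6/2 = D + r + I*√6/2)
-1239*C(4, 4) = -1239*(4 + 4 + I*√6/2) = -1239*(8 + I*√6/2) = -9912 - 1239*I*√6/2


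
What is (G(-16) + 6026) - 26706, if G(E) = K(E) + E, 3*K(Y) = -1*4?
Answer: -62092/3 ≈ -20697.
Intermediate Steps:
K(Y) = -4/3 (K(Y) = (-1*4)/3 = (⅓)*(-4) = -4/3)
G(E) = -4/3 + E
(G(-16) + 6026) - 26706 = ((-4/3 - 16) + 6026) - 26706 = (-52/3 + 6026) - 26706 = 18026/3 - 26706 = -62092/3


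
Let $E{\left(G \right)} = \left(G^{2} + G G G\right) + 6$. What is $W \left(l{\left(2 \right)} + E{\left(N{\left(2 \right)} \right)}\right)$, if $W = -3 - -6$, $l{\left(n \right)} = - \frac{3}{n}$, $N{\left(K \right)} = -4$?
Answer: $- \frac{261}{2} \approx -130.5$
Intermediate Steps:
$E{\left(G \right)} = 6 + G^{2} + G^{3}$ ($E{\left(G \right)} = \left(G^{2} + G^{2} G\right) + 6 = \left(G^{2} + G^{3}\right) + 6 = 6 + G^{2} + G^{3}$)
$W = 3$ ($W = -3 + 6 = 3$)
$W \left(l{\left(2 \right)} + E{\left(N{\left(2 \right)} \right)}\right) = 3 \left(- \frac{3}{2} + \left(6 + \left(-4\right)^{2} + \left(-4\right)^{3}\right)\right) = 3 \left(\left(-3\right) \frac{1}{2} + \left(6 + 16 - 64\right)\right) = 3 \left(- \frac{3}{2} - 42\right) = 3 \left(- \frac{87}{2}\right) = - \frac{261}{2}$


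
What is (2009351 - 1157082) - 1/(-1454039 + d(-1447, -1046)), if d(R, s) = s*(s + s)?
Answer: 625729933916/734193 ≈ 8.5227e+5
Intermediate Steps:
d(R, s) = 2*s² (d(R, s) = s*(2*s) = 2*s²)
(2009351 - 1157082) - 1/(-1454039 + d(-1447, -1046)) = (2009351 - 1157082) - 1/(-1454039 + 2*(-1046)²) = 852269 - 1/(-1454039 + 2*1094116) = 852269 - 1/(-1454039 + 2188232) = 852269 - 1/734193 = 625729933916/734193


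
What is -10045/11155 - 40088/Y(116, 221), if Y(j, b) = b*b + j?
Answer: -187790941/109223067 ≈ -1.7193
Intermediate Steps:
Y(j, b) = j + b**2 (Y(j, b) = b**2 + j = j + b**2)
-10045/11155 - 40088/Y(116, 221) = -10045/11155 - 40088/(116 + 221**2) = -10045*1/11155 - 40088/(116 + 48841) = -2009/2231 - 40088/48957 = -187790941/109223067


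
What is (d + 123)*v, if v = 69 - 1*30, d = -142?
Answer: -741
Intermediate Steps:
v = 39 (v = 69 - 30 = 39)
(d + 123)*v = (-142 + 123)*39 = -19*39 = -741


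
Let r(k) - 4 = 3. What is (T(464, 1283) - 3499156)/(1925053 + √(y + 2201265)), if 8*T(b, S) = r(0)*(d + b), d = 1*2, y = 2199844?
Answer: -26941103259629/14823298606800 + 13994993*√4401109/14823298606800 ≈ -1.8155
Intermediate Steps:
r(k) = 7 (r(k) = 4 + 3 = 7)
d = 2
T(b, S) = 7/4 + 7*b/8 (T(b, S) = (7*(2 + b))/8 = (14 + 7*b)/8 = 7/4 + 7*b/8)
(T(464, 1283) - 3499156)/(1925053 + √(y + 2201265)) = ((7/4 + (7/8)*464) - 3499156)/(1925053 + √(2199844 + 2201265)) = ((7/4 + 406) - 3499156)/(1925053 + √4401109) = (1631/4 - 3499156)/(1925053 + √4401109) = -13994993/(4*(1925053 + √4401109))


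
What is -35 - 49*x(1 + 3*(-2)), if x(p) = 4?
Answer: -231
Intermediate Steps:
-35 - 49*x(1 + 3*(-2)) = -35 - 49*4 = -35 - 196 = -231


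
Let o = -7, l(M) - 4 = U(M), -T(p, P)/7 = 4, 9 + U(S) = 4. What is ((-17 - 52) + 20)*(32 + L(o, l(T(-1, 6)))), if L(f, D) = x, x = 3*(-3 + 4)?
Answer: -1715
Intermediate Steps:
U(S) = -5 (U(S) = -9 + 4 = -5)
T(p, P) = -28 (T(p, P) = -7*4 = -28)
l(M) = -1 (l(M) = 4 - 5 = -1)
x = 3 (x = 3*1 = 3)
L(f, D) = 3
((-17 - 52) + 20)*(32 + L(o, l(T(-1, 6)))) = ((-17 - 52) + 20)*(32 + 3) = (-69 + 20)*35 = -49*35 = -1715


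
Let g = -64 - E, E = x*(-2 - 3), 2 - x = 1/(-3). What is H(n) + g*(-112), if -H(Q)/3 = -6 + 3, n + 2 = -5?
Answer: 17611/3 ≈ 5870.3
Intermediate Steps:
n = -7 (n = -2 - 5 = -7)
x = 7/3 (x = 2 - 1/(-3) = 2 - 1*(-⅓) = 2 + ⅓ = 7/3 ≈ 2.3333)
E = -35/3 (E = 7*(-2 - 3)/3 = (7/3)*(-5) = -35/3 ≈ -11.667)
H(Q) = 9 (H(Q) = -3*(-6 + 3) = -3*(-3) = 9)
g = -157/3 (g = -64 - 1*(-35/3) = -64 + 35/3 = -157/3 ≈ -52.333)
H(n) + g*(-112) = 9 - 157/3*(-112) = 9 + 17584/3 = 17611/3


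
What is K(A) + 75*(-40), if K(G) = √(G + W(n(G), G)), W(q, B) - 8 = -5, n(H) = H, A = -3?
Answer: -3000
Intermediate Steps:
W(q, B) = 3 (W(q, B) = 8 - 5 = 3)
K(G) = √(3 + G) (K(G) = √(G + 3) = √(3 + G))
K(A) + 75*(-40) = √(3 - 3) + 75*(-40) = √0 - 3000 = 0 - 3000 = -3000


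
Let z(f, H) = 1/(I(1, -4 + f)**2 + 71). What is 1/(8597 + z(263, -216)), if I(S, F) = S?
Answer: 72/618985 ≈ 0.00011632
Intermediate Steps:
z(f, H) = 1/72 (z(f, H) = 1/(1**2 + 71) = 1/(1 + 71) = 1/72)
1/(8597 + z(263, -216)) = 1/(8597 + 1/72) = 1/(618985/72) = 72/618985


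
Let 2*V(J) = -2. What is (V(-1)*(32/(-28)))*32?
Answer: 256/7 ≈ 36.571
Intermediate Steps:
V(J) = -1 (V(J) = (½)*(-2) = -1)
(V(-1)*(32/(-28)))*32 = -32/(-28)*32 = -32*(-1)/28*32 = -1*(-8/7)*32 = (8/7)*32 = 256/7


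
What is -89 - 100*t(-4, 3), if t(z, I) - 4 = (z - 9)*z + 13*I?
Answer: -9589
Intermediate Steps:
t(z, I) = 4 + 13*I + z*(-9 + z) (t(z, I) = 4 + ((z - 9)*z + 13*I) = 4 + ((-9 + z)*z + 13*I) = 4 + (z*(-9 + z) + 13*I) = 4 + (13*I + z*(-9 + z)) = 4 + 13*I + z*(-9 + z))
-89 - 100*t(-4, 3) = -89 - 100*(4 + (-4)**2 - 9*(-4) + 13*3) = -89 - 100*(4 + 16 + 36 + 39) = -89 - 100*95 = -89 - 9500 = -9589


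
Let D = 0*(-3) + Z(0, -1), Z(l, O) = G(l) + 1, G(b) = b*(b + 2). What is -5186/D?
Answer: -5186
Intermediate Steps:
G(b) = b*(2 + b)
Z(l, O) = 1 + l*(2 + l) (Z(l, O) = l*(2 + l) + 1 = 1 + l*(2 + l))
D = 1 (D = 0*(-3) + (1 + 0*(2 + 0)) = 0 + (1 + 0*2) = 0 + (1 + 0) = 0 + 1 = 1)
-5186/D = -5186/1 = 1*(-5186) = -5186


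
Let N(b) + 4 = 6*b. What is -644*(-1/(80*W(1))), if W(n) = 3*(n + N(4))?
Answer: 23/180 ≈ 0.12778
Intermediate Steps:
N(b) = -4 + 6*b
W(n) = 60 + 3*n (W(n) = 3*(n + (-4 + 6*4)) = 3*(n + (-4 + 24)) = 3*(n + 20) = 3*(20 + n) = 60 + 3*n)
-644*(-1/(80*W(1))) = -644*(-1/(80*(60 + 3*1))) = -644*(-1/(80*(60 + 3))) = -644/((-80*63)) = -644/(-5040) = -644*(-1/5040) = 23/180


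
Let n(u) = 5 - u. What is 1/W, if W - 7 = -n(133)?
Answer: 1/135 ≈ 0.0074074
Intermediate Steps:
W = 135 (W = 7 - (5 - 1*133) = 7 - (5 - 133) = 7 - 1*(-128) = 7 + 128 = 135)
1/W = 1/135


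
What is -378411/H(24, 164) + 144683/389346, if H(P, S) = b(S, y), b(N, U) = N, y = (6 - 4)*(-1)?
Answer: -73654540597/31926372 ≈ -2307.0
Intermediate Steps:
y = -2 (y = 2*(-1) = -2)
H(P, S) = S
-378411/H(24, 164) + 144683/389346 = -378411/164 + 144683/389346 = -73654540597/31926372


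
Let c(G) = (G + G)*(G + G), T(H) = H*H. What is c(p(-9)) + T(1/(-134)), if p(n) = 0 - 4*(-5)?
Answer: 28729601/17956 ≈ 1600.0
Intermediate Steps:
T(H) = H²
p(n) = 20 (p(n) = 0 + 20 = 20)
c(G) = 4*G² (c(G) = (2*G)*(2*G) = 4*G²)
c(p(-9)) + T(1/(-134)) = 4*20² + (1/(-134))² = 4*400 + (-1/134)² = 1600 + 1/17956 = 28729601/17956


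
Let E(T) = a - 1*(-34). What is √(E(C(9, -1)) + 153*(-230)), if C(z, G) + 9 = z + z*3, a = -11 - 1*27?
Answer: I*√35194 ≈ 187.6*I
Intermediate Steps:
a = -38 (a = -11 - 27 = -38)
C(z, G) = -9 + 4*z (C(z, G) = -9 + (z + z*3) = -9 + (z + 3*z) = -9 + 4*z)
E(T) = -4 (E(T) = -38 - 1*(-34) = -38 + 34 = -4)
√(E(C(9, -1)) + 153*(-230)) = √(-4 + 153*(-230)) = √(-4 - 35190) = √(-35194) = I*√35194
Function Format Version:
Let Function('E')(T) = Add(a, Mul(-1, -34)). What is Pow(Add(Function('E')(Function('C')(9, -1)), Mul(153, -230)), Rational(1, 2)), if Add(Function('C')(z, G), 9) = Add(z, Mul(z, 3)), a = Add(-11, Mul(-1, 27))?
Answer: Mul(I, Pow(35194, Rational(1, 2))) ≈ Mul(187.60, I)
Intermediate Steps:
a = -38 (a = Add(-11, -27) = -38)
Function('C')(z, G) = Add(-9, Mul(4, z)) (Function('C')(z, G) = Add(-9, Add(z, Mul(z, 3))) = Add(-9, Add(z, Mul(3, z))) = Add(-9, Mul(4, z)))
Function('E')(T) = -4 (Function('E')(T) = Add(-38, Mul(-1, -34)) = Add(-38, 34) = -4)
Pow(Add(Function('E')(Function('C')(9, -1)), Mul(153, -230)), Rational(1, 2)) = Pow(Add(-4, Mul(153, -230)), Rational(1, 2)) = Pow(Add(-4, -35190), Rational(1, 2)) = Pow(-35194, Rational(1, 2)) = Mul(I, Pow(35194, Rational(1, 2)))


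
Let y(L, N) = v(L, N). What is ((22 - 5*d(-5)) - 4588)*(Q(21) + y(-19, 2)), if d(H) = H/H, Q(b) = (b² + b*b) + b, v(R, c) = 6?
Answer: -4155039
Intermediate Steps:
y(L, N) = 6
Q(b) = b + 2*b² (Q(b) = (b² + b²) + b = 2*b² + b = b + 2*b²)
d(H) = 1
((22 - 5*d(-5)) - 4588)*(Q(21) + y(-19, 2)) = ((22 - 5*1) - 4588)*(21*(1 + 2*21) + 6) = ((22 - 5) - 4588)*(21*(1 + 42) + 6) = (17 - 4588)*(21*43 + 6) = -4571*(903 + 6) = -4571*909 = -4155039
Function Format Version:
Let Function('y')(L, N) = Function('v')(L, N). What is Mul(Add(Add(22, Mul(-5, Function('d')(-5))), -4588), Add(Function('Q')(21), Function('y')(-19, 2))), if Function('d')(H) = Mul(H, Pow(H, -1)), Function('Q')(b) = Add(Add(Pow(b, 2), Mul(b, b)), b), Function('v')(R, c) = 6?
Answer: -4155039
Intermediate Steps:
Function('y')(L, N) = 6
Function('Q')(b) = Add(b, Mul(2, Pow(b, 2))) (Function('Q')(b) = Add(Add(Pow(b, 2), Pow(b, 2)), b) = Add(Mul(2, Pow(b, 2)), b) = Add(b, Mul(2, Pow(b, 2))))
Function('d')(H) = 1
Mul(Add(Add(22, Mul(-5, Function('d')(-5))), -4588), Add(Function('Q')(21), Function('y')(-19, 2))) = Mul(Add(Add(22, Mul(-5, 1)), -4588), Add(Mul(21, Add(1, Mul(2, 21))), 6)) = Mul(Add(Add(22, -5), -4588), Add(Mul(21, Add(1, 42)), 6)) = Mul(Add(17, -4588), Add(Mul(21, 43), 6)) = Mul(-4571, Add(903, 6)) = Mul(-4571, 909) = -4155039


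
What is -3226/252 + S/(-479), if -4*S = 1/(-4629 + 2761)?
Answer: -2886534535/225482544 ≈ -12.802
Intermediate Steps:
S = 1/7472 (S = -1/(4*(-4629 + 2761)) = -¼/(-1868) = -¼*(-1/1868) = 1/7472 ≈ 0.00013383)
-3226/252 + S/(-479) = -3226/252 + (1/7472)/(-479) = -3226*1/252 + (1/7472)*(-1/479) = -1613/126 - 1/3579088 = -2886534535/225482544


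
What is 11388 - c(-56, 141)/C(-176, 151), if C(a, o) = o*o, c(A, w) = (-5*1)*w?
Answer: 259658493/22801 ≈ 11388.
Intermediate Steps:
c(A, w) = -5*w
C(a, o) = o²
11388 - c(-56, 141)/C(-176, 151) = 11388 - (-5*141)/(151²) = 11388 - (-705)/22801 = 11388 - 1*(-705/22801) = 11388 + 705/22801 = 259658493/22801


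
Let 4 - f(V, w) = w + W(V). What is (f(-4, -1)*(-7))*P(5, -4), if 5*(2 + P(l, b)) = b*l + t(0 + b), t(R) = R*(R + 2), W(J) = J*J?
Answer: -1694/5 ≈ -338.80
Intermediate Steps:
W(J) = J**2
t(R) = R*(2 + R)
P(l, b) = -2 + b*l/5 + b*(2 + b)/5 (P(l, b) = -2 + (b*l + (0 + b)*(2 + (0 + b)))/5 = -2 + (b*l + b*(2 + b))/5 = -2 + (b*l/5 + b*(2 + b)/5) = -2 + b*l/5 + b*(2 + b)/5)
f(V, w) = 4 - w - V**2 (f(V, w) = 4 - (w + V**2) = 4 + (-w - V**2) = 4 - w - V**2)
(f(-4, -1)*(-7))*P(5, -4) = ((4 - 1*(-1) - 1*(-4)**2)*(-7))*(-2 + (1/5)*(-4)*5 + (1/5)*(-4)*(2 - 4)) = ((4 + 1 - 1*16)*(-7))*(-2 - 4 + (1/5)*(-4)*(-2)) = ((4 + 1 - 16)*(-7))*(-2 - 4 + 8/5) = -11*(-7)*(-22/5) = 77*(-22/5) = -1694/5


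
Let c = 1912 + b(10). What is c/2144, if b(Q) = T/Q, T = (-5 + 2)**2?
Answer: 19129/21440 ≈ 0.89221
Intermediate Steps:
T = 9 (T = (-3)**2 = 9)
b(Q) = 9/Q
c = 19129/10 (c = 1912 + 9/10 = 19129/10 ≈ 1912.9)
c/2144 = (19129/10)/2144 = (19129/10)*(1/2144) = 19129/21440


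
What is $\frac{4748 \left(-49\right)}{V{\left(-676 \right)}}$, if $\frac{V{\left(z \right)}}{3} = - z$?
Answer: $- \frac{58163}{507} \approx -114.72$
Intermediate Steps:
$V{\left(z \right)} = - 3 z$ ($V{\left(z \right)} = 3 \left(- z\right) = - 3 z$)
$\frac{4748 \left(-49\right)}{V{\left(-676 \right)}} = \frac{4748 \left(-49\right)}{\left(-3\right) \left(-676\right)} = - \frac{232652}{2028} = \left(-232652\right) \frac{1}{2028} = - \frac{58163}{507}$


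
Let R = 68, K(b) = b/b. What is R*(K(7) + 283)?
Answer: 19312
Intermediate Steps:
K(b) = 1
R*(K(7) + 283) = 68*(1 + 283) = 68*284 = 19312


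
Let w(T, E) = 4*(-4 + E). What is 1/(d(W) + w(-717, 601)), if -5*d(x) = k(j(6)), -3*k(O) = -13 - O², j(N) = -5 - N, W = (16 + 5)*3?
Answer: 15/35686 ≈ 0.00042033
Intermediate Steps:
w(T, E) = -16 + 4*E
W = 63 (W = 21*3 = 63)
k(O) = 13/3 + O²/3 (k(O) = -(-13 - O²)/3 = 13/3 + O²/3)
d(x) = -134/15 (d(x) = -(13/3 + (-5 - 1*6)²/3)/5 = -(13/3 + (-5 - 6)²/3)/5 = -(13/3 + (⅓)*(-11)²)/5 = -(13/3 + (⅓)*121)/5 = -(13/3 + 121/3)/5 = -⅕*134/3 = -134/15)
1/(d(W) + w(-717, 601)) = 1/(-134/15 + (-16 + 4*601)) = 1/(-134/15 + (-16 + 2404)) = 1/(-134/15 + 2388) = 1/(35686/15) = 15/35686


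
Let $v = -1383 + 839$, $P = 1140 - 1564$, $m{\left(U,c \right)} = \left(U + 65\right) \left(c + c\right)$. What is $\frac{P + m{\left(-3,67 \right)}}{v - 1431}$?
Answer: $- \frac{7884}{1975} \approx -3.9919$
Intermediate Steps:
$m{\left(U,c \right)} = 2 c \left(65 + U\right)$ ($m{\left(U,c \right)} = \left(65 + U\right) 2 c = 2 c \left(65 + U\right)$)
$P = -424$ ($P = 1140 - 1564 = -424$)
$v = -544$
$\frac{P + m{\left(-3,67 \right)}}{v - 1431} = \frac{-424 + 2 \cdot 67 \left(65 - 3\right)}{-544 - 1431} = \frac{-424 + 2 \cdot 67 \cdot 62}{-1975} = \left(-424 + 8308\right) \left(- \frac{1}{1975}\right) = 7884 \left(- \frac{1}{1975}\right) = - \frac{7884}{1975}$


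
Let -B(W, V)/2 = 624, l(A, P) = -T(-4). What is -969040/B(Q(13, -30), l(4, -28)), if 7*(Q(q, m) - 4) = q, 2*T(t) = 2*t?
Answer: 60565/78 ≈ 776.47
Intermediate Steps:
T(t) = t (T(t) = (2*t)/2 = t)
Q(q, m) = 4 + q/7
l(A, P) = 4 (l(A, P) = -1*(-4) = 4)
B(W, V) = -1248 (B(W, V) = -2*624 = -1248)
-969040/B(Q(13, -30), l(4, -28)) = -969040/(-1248) = -969040*(-1/1248) = 60565/78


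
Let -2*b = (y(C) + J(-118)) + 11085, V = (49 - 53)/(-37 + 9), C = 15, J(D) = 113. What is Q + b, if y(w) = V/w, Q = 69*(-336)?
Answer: -6044431/210 ≈ -28783.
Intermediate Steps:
V = ⅐ (V = -4/(-28) = -4*(-1/28) = ⅐ ≈ 0.14286)
Q = -23184
y(w) = 1/(7*w)
b = -1175791/210 (b = -(((⅐)/15 + 113) + 11085)/2 = -(((⅐)*(1/15) + 113) + 11085)/2 = -((1/105 + 113) + 11085)/2 = -(11866/105 + 11085)/2 = -½*1175791/105 = -1175791/210 ≈ -5599.0)
Q + b = -23184 - 1175791/210 = -6044431/210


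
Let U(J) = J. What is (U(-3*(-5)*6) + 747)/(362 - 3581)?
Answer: -279/1073 ≈ -0.26002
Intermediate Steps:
(U(-3*(-5)*6) + 747)/(362 - 3581) = (-3*(-5)*6 + 747)/(362 - 3581) = (15*6 + 747)/(-3219) = (90 + 747)*(-1/3219) = 837*(-1/3219) = -279/1073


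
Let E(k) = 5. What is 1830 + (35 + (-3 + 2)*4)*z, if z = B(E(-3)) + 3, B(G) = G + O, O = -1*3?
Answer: 1985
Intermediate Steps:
O = -3
B(G) = -3 + G (B(G) = G - 3 = -3 + G)
z = 5 (z = (-3 + 5) + 3 = 2 + 3 = 5)
1830 + (35 + (-3 + 2)*4)*z = 1830 + (35 + (-3 + 2)*4)*5 = 1830 + (35 - 1*4)*5 = 1830 + (35 - 4)*5 = 1830 + 31*5 = 1830 + 155 = 1985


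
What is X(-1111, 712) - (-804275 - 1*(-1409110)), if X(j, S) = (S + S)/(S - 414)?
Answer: -90119703/149 ≈ -6.0483e+5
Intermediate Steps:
X(j, S) = 2*S/(-414 + S) (X(j, S) = (2*S)/(-414 + S) = 2*S/(-414 + S))
X(-1111, 712) - (-804275 - 1*(-1409110)) = 2*712/(-414 + 712) - (-804275 - 1*(-1409110)) = 2*712/298 - (-804275 + 1409110) = 2*712*(1/298) - 1*604835 = 712/149 - 604835 = -90119703/149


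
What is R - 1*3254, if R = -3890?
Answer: -7144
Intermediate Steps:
R - 1*3254 = -3890 - 1*3254 = -3890 - 3254 = -7144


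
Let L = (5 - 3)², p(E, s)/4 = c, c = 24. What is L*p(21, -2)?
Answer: 384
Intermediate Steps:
p(E, s) = 96 (p(E, s) = 4*24 = 96)
L = 4 (L = 2² = 4)
L*p(21, -2) = 4*96 = 384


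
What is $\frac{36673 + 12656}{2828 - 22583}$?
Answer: $- \frac{5481}{2195} \approx -2.497$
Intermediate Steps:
$\frac{36673 + 12656}{2828 - 22583} = \frac{49329}{-19755} = 49329 \left(- \frac{1}{19755}\right) = - \frac{5481}{2195}$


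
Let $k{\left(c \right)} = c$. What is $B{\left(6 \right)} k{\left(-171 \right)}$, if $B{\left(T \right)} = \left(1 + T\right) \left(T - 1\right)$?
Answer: $-5985$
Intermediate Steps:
$B{\left(T \right)} = \left(1 + T\right) \left(-1 + T\right)$
$B{\left(6 \right)} k{\left(-171 \right)} = \left(-1 + 6^{2}\right) \left(-171\right) = \left(-1 + 36\right) \left(-171\right) = 35 \left(-171\right) = -5985$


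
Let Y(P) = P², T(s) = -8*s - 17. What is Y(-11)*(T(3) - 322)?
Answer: -43923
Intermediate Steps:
T(s) = -17 - 8*s
Y(-11)*(T(3) - 322) = (-11)²*((-17 - 8*3) - 322) = 121*((-17 - 24) - 322) = 121*(-41 - 322) = 121*(-363) = -43923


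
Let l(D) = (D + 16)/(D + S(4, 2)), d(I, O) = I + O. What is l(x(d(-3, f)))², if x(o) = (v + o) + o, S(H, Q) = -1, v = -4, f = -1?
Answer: 16/169 ≈ 0.094675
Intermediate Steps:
x(o) = -4 + 2*o (x(o) = (-4 + o) + o = -4 + 2*o)
l(D) = (16 + D)/(-1 + D) (l(D) = (D + 16)/(D - 1) = (16 + D)/(-1 + D))
l(x(d(-3, f)))² = ((16 + (-4 + 2*(-3 - 1)))/(-1 + (-4 + 2*(-3 - 1))))² = ((16 + (-4 + 2*(-4)))/(-1 + (-4 + 2*(-4))))² = ((16 + (-4 - 8))/(-1 + (-4 - 8)))² = ((16 - 12)/(-1 - 12))² = (4/(-13))² = (-1/13*4)² = (-4/13)² = 16/169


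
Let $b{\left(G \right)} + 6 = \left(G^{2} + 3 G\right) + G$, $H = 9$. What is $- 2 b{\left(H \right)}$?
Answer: $-222$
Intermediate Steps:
$b{\left(G \right)} = -6 + G^{2} + 4 G$ ($b{\left(G \right)} = -6 + \left(\left(G^{2} + 3 G\right) + G\right) = -6 + \left(G^{2} + 4 G\right) = -6 + G^{2} + 4 G$)
$- 2 b{\left(H \right)} = - 2 \left(-6 + 9^{2} + 4 \cdot 9\right) = - 2 \left(-6 + 81 + 36\right) = \left(-2\right) 111 = -222$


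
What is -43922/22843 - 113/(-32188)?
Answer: -1411180077/735270484 ≈ -1.9193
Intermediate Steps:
-43922/22843 - 113/(-32188) = -43922*1/22843 - 113*(-1/32188) = -43922/22843 + 113/32188 = -1411180077/735270484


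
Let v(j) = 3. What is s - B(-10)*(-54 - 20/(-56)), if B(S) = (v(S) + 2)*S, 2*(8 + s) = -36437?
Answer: -292721/14 ≈ -20909.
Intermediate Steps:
s = -36453/2 (s = -8 + (1/2)*(-36437) = -8 - 36437/2 = -36453/2 ≈ -18227.)
B(S) = 5*S (B(S) = (3 + 2)*S = 5*S)
s - B(-10)*(-54 - 20/(-56)) = -36453/2 - 5*(-10)*(-54 - 20/(-56)) = -36453/2 - (-50)*(-54 - 20*(-1/56)) = -36453/2 - (-50)*(-54 + 5/14) = -36453/2 - (-50)*(-751)/14 = -36453/2 - 1*18775/7 = -36453/2 - 18775/7 = -292721/14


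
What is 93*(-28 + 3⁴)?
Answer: 4929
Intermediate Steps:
93*(-28 + 3⁴) = 93*(-28 + 81) = 93*53 = 4929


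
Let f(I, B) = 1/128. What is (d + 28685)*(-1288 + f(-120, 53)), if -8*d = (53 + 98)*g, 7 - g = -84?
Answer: -35567378757/1024 ≈ -3.4734e+7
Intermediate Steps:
g = 91 (g = 7 - 1*(-84) = 7 + 84 = 91)
f(I, B) = 1/128
d = -13741/8 (d = -(53 + 98)*91/8 = -151*91/8 = -⅛*13741 = -13741/8 ≈ -1717.6)
(d + 28685)*(-1288 + f(-120, 53)) = (-13741/8 + 28685)*(-1288 + 1/128) = (215739/8)*(-164863/128) = -35567378757/1024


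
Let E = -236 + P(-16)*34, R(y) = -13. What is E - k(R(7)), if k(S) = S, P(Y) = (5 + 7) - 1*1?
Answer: 151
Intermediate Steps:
P(Y) = 11 (P(Y) = 12 - 1 = 11)
E = 138 (E = -236 + 11*34 = -236 + 374 = 138)
E - k(R(7)) = 138 - 1*(-13) = 138 + 13 = 151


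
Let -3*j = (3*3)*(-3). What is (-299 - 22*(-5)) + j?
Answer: -180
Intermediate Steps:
j = 9 (j = -3*3*(-3)/3 = -3*(-3) = -⅓*(-27) = 9)
(-299 - 22*(-5)) + j = (-299 - 22*(-5)) + 9 = (-299 + 110) + 9 = -189 + 9 = -180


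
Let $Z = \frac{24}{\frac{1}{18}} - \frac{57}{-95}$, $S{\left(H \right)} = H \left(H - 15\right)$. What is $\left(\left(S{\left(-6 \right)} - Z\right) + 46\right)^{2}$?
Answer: $\frac{1697809}{25} \approx 67912.0$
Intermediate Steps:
$S{\left(H \right)} = H \left(-15 + H\right)$
$Z = \frac{2163}{5}$ ($Z = 24 \frac{1}{\frac{1}{18}} - - \frac{3}{5} = 24 \cdot 18 + \frac{3}{5} = 432 + \frac{3}{5} = \frac{2163}{5} \approx 432.6$)
$\left(\left(S{\left(-6 \right)} - Z\right) + 46\right)^{2} = \left(\left(- 6 \left(-15 - 6\right) - \frac{2163}{5}\right) + 46\right)^{2} = \left(\left(\left(-6\right) \left(-21\right) - \frac{2163}{5}\right) + 46\right)^{2} = \left(\left(126 - \frac{2163}{5}\right) + 46\right)^{2} = \left(- \frac{1533}{5} + 46\right)^{2} = \left(- \frac{1303}{5}\right)^{2} = \frac{1697809}{25}$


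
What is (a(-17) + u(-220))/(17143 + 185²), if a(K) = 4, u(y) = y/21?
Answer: -17/134841 ≈ -0.00012607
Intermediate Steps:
u(y) = y/21 (u(y) = y*(1/21) = y/21)
(a(-17) + u(-220))/(17143 + 185²) = (4 + (1/21)*(-220))/(17143 + 185²) = (4 - 220/21)/(17143 + 34225) = -136/21/51368 = -136/21*1/51368 = -17/134841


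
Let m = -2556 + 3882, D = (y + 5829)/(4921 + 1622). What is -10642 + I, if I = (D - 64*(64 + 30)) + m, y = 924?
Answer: -33436841/2181 ≈ -15331.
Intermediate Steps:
D = 2251/2181 (D = (924 + 5829)/(4921 + 1622) = 6753/6543 = 6753*(1/6543) = 2251/2181 ≈ 1.0321)
m = 1326
I = -10226639/2181 (I = (2251/2181 - 64*(64 + 30)) + 1326 = (2251/2181 - 64*94) + 1326 = (2251/2181 - 6016) + 1326 = -13118645/2181 + 1326 = -10226639/2181 ≈ -4689.0)
-10642 + I = -10642 - 10226639/2181 = -33436841/2181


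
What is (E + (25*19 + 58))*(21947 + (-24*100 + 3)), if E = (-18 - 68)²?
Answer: 155011950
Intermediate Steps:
E = 7396 (E = (-86)² = 7396)
(E + (25*19 + 58))*(21947 + (-24*100 + 3)) = (7396 + (25*19 + 58))*(21947 + (-24*100 + 3)) = (7396 + (475 + 58))*(21947 + (-2400 + 3)) = (7396 + 533)*(21947 - 2397) = 7929*19550 = 155011950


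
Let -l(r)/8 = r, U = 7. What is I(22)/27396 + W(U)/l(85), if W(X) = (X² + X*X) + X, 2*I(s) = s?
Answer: -143455/931464 ≈ -0.15401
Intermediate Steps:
I(s) = s/2
l(r) = -8*r
W(X) = X + 2*X² (W(X) = (X² + X²) + X = 2*X² + X = X + 2*X²)
I(22)/27396 + W(U)/l(85) = ((½)*22)/27396 + (7*(1 + 2*7))/((-8*85)) = 11*(1/27396) + (7*(1 + 14))/(-680) = 11/27396 + (7*15)*(-1/680) = 11/27396 + 105*(-1/680) = 11/27396 - 21/136 = -143455/931464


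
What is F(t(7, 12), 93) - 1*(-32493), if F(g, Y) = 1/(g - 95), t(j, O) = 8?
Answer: 2826890/87 ≈ 32493.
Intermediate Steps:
F(g, Y) = 1/(-95 + g)
F(t(7, 12), 93) - 1*(-32493) = 1/(-95 + 8) - 1*(-32493) = 1/(-87) + 32493 = -1/87 + 32493 = 2826890/87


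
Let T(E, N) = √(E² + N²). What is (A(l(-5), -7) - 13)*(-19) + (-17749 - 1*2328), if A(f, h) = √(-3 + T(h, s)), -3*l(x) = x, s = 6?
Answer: -19830 - 19*√(-3 + √85) ≈ -19877.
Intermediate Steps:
l(x) = -x/3
A(f, h) = √(-3 + √(36 + h²)) (A(f, h) = √(-3 + √(h² + 6²)) = √(-3 + √(h² + 36)) = √(-3 + √(36 + h²)))
(A(l(-5), -7) - 13)*(-19) + (-17749 - 1*2328) = (√(-3 + √(36 + (-7)²)) - 13)*(-19) + (-17749 - 1*2328) = (√(-3 + √(36 + 49)) - 13)*(-19) + (-17749 - 2328) = (√(-3 + √85) - 13)*(-19) - 20077 = (-13 + √(-3 + √85))*(-19) - 20077 = (247 - 19*√(-3 + √85)) - 20077 = -19830 - 19*√(-3 + √85)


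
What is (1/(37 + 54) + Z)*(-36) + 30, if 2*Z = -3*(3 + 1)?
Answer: 22350/91 ≈ 245.60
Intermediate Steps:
Z = -6 (Z = (-3*(3 + 1))/2 = (-3*4)/2 = (½)*(-12) = -6)
(1/(37 + 54) + Z)*(-36) + 30 = (1/(37 + 54) - 6)*(-36) + 30 = (1/91 - 6)*(-36) + 30 = -545/91*(-36) + 30 = 19620/91 + 30 = 22350/91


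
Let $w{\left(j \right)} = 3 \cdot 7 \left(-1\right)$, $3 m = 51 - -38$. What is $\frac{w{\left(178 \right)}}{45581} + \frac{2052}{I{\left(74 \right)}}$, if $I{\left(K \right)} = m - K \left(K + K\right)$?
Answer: $- \frac{281284743}{1493552627} \approx -0.18833$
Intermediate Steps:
$m = \frac{89}{3}$ ($m = \frac{51 - -38}{3} = \frac{51 + 38}{3} = \frac{1}{3} \cdot 89 = \frac{89}{3} \approx 29.667$)
$w{\left(j \right)} = -21$ ($w{\left(j \right)} = 21 \left(-1\right) = -21$)
$I{\left(K \right)} = \frac{89}{3} - 2 K^{2}$ ($I{\left(K \right)} = \frac{89}{3} - K \left(K + K\right) = \frac{89}{3} - K 2 K = \frac{89}{3} - 2 K^{2}$)
$\frac{w{\left(178 \right)}}{45581} + \frac{2052}{I{\left(74 \right)}} = - \frac{21}{45581} + \frac{2052}{\frac{89}{3} - 2 \cdot 74^{2}} = \left(-21\right) \frac{1}{45581} + \frac{2052}{\frac{89}{3} - 10952} = - \frac{21}{45581} + \frac{2052}{\frac{89}{3} - 10952} = - \frac{21}{45581} + \frac{2052}{- \frac{32767}{3}} = - \frac{21}{45581} + 2052 \left(- \frac{3}{32767}\right) = - \frac{21}{45581} - \frac{6156}{32767} = - \frac{281284743}{1493552627}$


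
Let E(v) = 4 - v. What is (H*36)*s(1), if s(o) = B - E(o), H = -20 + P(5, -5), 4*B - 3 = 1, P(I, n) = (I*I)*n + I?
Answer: 10080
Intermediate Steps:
P(I, n) = I + n*I**2 (P(I, n) = I**2*n + I = n*I**2 + I = I + n*I**2)
B = 1 (B = 3/4 + (1/4)*1 = 3/4 + 1/4 = 1)
H = -140 (H = -20 + 5*(1 + 5*(-5)) = -20 + 5*(1 - 25) = -20 + 5*(-24) = -20 - 120 = -140)
s(o) = -3 + o (s(o) = 1 - (4 - o) = 1 + (-4 + o) = -3 + o)
(H*36)*s(1) = (-140*36)*(-3 + 1) = -5040*(-2) = 10080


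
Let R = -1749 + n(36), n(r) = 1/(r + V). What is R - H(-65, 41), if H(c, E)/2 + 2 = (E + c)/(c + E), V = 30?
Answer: -115301/66 ≈ -1747.0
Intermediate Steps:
n(r) = 1/(30 + r) (n(r) = 1/(r + 30) = 1/(30 + r))
H(c, E) = -2 (H(c, E) = -4 + 2*((E + c)/(c + E)) = -4 + 2*((E + c)/(E + c)) = -4 + 2*1 = -4 + 2 = -2)
R = -115433/66 (R = -1749 + 1/(30 + 36) = -1749 + 1/66 = -115433/66 ≈ -1749.0)
R - H(-65, 41) = -115433/66 - 1*(-2) = -115433/66 + 2 = -115301/66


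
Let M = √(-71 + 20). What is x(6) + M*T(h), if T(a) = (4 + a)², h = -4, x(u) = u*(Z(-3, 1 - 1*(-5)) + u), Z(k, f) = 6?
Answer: 72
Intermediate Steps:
x(u) = u*(6 + u)
M = I*√51 (M = √(-51) = I*√51 ≈ 7.1414*I)
x(6) + M*T(h) = 6*(6 + 6) + (I*√51)*(4 - 4)² = 6*12 + (I*√51)*0² = 72 + (I*√51)*0 = 72 + 0 = 72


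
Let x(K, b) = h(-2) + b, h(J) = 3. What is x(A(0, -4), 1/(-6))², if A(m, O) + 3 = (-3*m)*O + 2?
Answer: 289/36 ≈ 8.0278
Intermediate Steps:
A(m, O) = -1 - 3*O*m (A(m, O) = -3 + ((-3*m)*O + 2) = -3 + (-3*O*m + 2) = -3 + (2 - 3*O*m) = -1 - 3*O*m)
x(K, b) = 3 + b
x(A(0, -4), 1/(-6))² = (3 + 1/(-6))² = (3 - ⅙)² = (17/6)² = 289/36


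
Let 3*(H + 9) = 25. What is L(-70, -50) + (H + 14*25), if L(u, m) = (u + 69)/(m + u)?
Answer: 41921/120 ≈ 349.34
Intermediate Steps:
H = -2/3 (H = -9 + (1/3)*25 = -9 + 25/3 = -2/3 ≈ -0.66667)
L(u, m) = (69 + u)/(m + u)
L(-70, -50) + (H + 14*25) = (69 - 70)/(-50 - 70) + (-2/3 + 14*25) = -1/(-120) + (-2/3 + 350) = -1/120*(-1) + 1048/3 = 1/120 + 1048/3 = 41921/120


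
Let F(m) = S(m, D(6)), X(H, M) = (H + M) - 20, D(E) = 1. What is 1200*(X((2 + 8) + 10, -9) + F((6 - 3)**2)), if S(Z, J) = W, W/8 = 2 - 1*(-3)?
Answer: 37200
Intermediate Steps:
W = 40 (W = 8*(2 - 1*(-3)) = 8*(2 + 3) = 8*5 = 40)
S(Z, J) = 40
X(H, M) = -20 + H + M
F(m) = 40
1200*(X((2 + 8) + 10, -9) + F((6 - 3)**2)) = 1200*((-20 + ((2 + 8) + 10) - 9) + 40) = 1200*((-20 + (10 + 10) - 9) + 40) = 1200*((-20 + 20 - 9) + 40) = 1200*(-9 + 40) = 1200*31 = 37200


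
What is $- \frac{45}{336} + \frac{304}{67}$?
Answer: $\frac{33043}{7504} \approx 4.4034$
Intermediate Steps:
$- \frac{45}{336} + \frac{304}{67} = \left(-45\right) \frac{1}{336} + 304 \cdot \frac{1}{67} = - \frac{15}{112} + \frac{304}{67} = \frac{33043}{7504}$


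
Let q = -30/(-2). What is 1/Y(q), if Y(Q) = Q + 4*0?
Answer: 1/15 ≈ 0.066667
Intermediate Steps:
q = 15 (q = -30*(-1/2) = 15)
Y(Q) = Q (Y(Q) = Q + 0 = Q)
1/Y(q) = 1/15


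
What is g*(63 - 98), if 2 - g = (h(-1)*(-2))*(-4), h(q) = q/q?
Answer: 210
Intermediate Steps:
h(q) = 1
g = -6 (g = 2 - 1*(-2)*(-4) = 2 - (-2)*(-4) = 2 - 1*8 = 2 - 8 = -6)
g*(63 - 98) = -6*(63 - 98) = -6*(-35) = 210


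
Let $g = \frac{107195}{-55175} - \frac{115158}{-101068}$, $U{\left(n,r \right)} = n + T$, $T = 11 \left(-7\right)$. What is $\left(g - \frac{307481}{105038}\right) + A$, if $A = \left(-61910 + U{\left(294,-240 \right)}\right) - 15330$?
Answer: $- \frac{1127934632170102017}{14643418218055} \approx -77027.0$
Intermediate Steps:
$T = -77$
$U{\left(n,r \right)} = -77 + n$ ($U{\left(n,r \right)} = n - 77 = -77 + n$)
$A = -77023$ ($A = \left(-61910 + \left(-77 + 294\right)\right) - 15330 = \left(-61910 + 217\right) - 15330 = -61693 - 15330 = -77023$)
$g = - \frac{448014161}{557642690}$ ($g = 107195 \left(- \frac{1}{55175}\right) - - \frac{57579}{50534} = - \frac{21439}{11035} + \frac{57579}{50534} = - \frac{448014161}{557642690} \approx -0.80341$)
$\left(g - \frac{307481}{105038}\right) + A = \left(- \frac{448014161}{557642690} - \frac{307481}{105038}\right) - 77023 = - \frac{54630760851752}{14643418218055} - 77023 = - \frac{1127934632170102017}{14643418218055}$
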